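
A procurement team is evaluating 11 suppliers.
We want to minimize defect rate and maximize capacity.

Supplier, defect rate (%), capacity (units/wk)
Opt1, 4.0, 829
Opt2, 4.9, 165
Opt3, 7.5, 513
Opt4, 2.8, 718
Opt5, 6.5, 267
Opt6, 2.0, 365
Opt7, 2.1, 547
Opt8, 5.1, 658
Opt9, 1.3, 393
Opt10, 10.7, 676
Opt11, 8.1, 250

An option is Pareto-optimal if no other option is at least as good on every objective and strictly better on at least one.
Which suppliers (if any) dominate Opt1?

Opt2: worse on defect rate (4.9 vs 4.0).
Opt3: worse on defect rate (7.5 vs 4.0).
Opt4: worse on capacity (718 vs 829).
Opt5: worse on defect rate (6.5 vs 4.0).
Opt6: worse on capacity (365 vs 829).
Opt7: worse on capacity (547 vs 829).
Opt8: worse on defect rate (5.1 vs 4.0).
Opt9: worse on capacity (393 vs 829).
Opt10: worse on defect rate (10.7 vs 4.0).
Opt11: worse on defect rate (8.1 vs 4.0).
No option dominates Opt1.

none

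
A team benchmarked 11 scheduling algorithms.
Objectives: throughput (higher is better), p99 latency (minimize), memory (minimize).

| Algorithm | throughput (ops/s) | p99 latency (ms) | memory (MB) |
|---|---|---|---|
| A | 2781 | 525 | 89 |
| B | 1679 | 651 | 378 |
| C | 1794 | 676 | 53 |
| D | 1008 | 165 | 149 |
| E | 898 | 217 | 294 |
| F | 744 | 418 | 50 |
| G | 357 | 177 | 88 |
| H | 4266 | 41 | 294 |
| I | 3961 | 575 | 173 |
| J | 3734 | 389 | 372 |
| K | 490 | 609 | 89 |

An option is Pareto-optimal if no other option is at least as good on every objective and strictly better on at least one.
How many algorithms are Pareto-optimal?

A: not dominated.
B: dominated by A (throughput 2781≥1679, p99 latency 525≤651, memory 89≤378).
C: not dominated.
D: not dominated.
E: dominated by D (throughput 1008≥898, p99 latency 165≤217, memory 149≤294).
F: not dominated (best memory).
G: not dominated.
H: not dominated (best throughput).
I: not dominated.
J: dominated by H (throughput 4266≥3734, p99 latency 41≤389, memory 294≤372).
K: dominated by A (throughput 2781≥490, p99 latency 525≤609, memory 89≤89).
Pareto-optimal: A, C, D, F, G, H, I → 7.

7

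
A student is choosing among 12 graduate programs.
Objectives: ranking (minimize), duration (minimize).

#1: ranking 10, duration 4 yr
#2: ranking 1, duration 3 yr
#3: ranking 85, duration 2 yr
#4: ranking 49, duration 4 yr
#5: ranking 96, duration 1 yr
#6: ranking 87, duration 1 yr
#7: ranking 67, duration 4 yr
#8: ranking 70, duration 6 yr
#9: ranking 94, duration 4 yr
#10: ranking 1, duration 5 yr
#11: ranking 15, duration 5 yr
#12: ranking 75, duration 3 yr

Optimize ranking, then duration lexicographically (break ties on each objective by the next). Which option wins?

#2

First minimize ranking: best is 1, kept {#2, #10}.
Then minimize duration: best is 3, kept {#2}.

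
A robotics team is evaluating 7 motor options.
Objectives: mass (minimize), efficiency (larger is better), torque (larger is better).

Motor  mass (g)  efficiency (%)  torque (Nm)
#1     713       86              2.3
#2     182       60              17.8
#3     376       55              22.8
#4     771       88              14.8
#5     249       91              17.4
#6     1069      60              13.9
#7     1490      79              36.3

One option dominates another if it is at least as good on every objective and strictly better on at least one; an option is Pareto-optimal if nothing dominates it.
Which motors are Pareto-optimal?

#2, #3, #5, #7

#1: dominated by #5 (mass 249≤713, efficiency 91≥86, torque 17.4≥2.3).
#2: not dominated (best mass).
#3: not dominated.
#4: dominated by #5 (mass 249≤771, efficiency 91≥88, torque 17.4≥14.8).
#5: not dominated (best efficiency).
#6: dominated by #2 (mass 182≤1069, efficiency 60≥60, torque 17.8≥13.9).
#7: not dominated (best torque).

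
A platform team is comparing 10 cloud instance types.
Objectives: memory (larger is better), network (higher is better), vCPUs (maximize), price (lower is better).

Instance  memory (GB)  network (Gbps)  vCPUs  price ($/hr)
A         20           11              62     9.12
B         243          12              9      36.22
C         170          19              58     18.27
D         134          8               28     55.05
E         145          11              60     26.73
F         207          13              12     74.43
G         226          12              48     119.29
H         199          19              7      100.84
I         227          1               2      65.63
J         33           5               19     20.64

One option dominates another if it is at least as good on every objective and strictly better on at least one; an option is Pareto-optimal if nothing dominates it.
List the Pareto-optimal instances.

A, B, C, E, F, G, H

A: not dominated (best vCPUs).
B: not dominated (best memory).
C: not dominated.
D: dominated by C (memory 170≥134, network 19≥8, vCPUs 58≥28, price 18.27≤55.05).
E: not dominated.
F: not dominated.
G: not dominated.
H: not dominated.
I: dominated by B (memory 243≥227, network 12≥1, vCPUs 9≥2, price 36.22≤65.63).
J: dominated by C (memory 170≥33, network 19≥5, vCPUs 58≥19, price 18.27≤20.64).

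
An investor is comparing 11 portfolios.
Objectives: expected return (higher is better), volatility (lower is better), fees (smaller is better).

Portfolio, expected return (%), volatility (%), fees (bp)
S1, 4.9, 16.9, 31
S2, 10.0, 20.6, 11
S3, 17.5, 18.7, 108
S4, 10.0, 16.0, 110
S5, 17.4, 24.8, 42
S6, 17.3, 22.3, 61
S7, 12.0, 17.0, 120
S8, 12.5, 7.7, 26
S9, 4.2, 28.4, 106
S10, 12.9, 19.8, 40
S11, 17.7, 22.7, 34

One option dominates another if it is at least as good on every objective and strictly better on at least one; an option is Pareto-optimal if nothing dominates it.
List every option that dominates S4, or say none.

S8

S8: expected return 12.5≥10.0, volatility 7.7≤16.0, fees 26≤110 — dominates S4.
Others (S1, S2, S3, S5, S6, S7, S9, S10, S11) are each worse than S4 on at least one objective.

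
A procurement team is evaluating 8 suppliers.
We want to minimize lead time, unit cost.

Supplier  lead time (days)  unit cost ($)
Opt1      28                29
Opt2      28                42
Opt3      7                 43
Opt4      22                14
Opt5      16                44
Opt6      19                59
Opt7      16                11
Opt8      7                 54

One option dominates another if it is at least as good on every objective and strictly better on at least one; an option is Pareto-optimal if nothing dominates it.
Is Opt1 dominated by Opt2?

No

Opt2 vs Opt1: Opt2 is worse on unit cost (42 vs 29), so it does not dominate Opt1.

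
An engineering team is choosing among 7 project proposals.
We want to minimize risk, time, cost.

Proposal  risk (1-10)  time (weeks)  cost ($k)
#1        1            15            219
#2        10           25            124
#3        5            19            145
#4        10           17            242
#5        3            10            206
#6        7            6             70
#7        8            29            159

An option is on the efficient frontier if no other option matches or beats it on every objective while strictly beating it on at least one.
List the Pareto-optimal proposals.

#1: not dominated (best risk).
#2: dominated by #6 (risk 7≤10, time 6≤25, cost 70≤124).
#3: not dominated.
#4: dominated by #1 (risk 1≤10, time 15≤17, cost 219≤242).
#5: not dominated.
#6: not dominated (best time).
#7: dominated by #3 (risk 5≤8, time 19≤29, cost 145≤159).

#1, #3, #5, #6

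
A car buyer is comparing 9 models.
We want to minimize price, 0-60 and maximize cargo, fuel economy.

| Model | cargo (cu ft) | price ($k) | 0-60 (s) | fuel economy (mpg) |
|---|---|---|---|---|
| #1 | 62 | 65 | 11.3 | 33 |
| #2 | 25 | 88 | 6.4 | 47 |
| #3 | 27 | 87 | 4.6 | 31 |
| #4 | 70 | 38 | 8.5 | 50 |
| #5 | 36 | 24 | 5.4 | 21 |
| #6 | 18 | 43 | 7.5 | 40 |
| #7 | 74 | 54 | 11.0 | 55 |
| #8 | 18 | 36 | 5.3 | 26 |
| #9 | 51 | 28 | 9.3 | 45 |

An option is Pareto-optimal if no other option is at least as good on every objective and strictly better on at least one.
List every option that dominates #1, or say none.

#4: cargo 70≥62, price 38≤65, 0-60 8.5≤11.3, fuel economy 50≥33 — dominates #1.
#7: cargo 74≥62, price 54≤65, 0-60 11.0≤11.3, fuel economy 55≥33 — dominates #1.
Others (#2, #3, #5, #6, #8, #9) are each worse than #1 on at least one objective.

#4, #7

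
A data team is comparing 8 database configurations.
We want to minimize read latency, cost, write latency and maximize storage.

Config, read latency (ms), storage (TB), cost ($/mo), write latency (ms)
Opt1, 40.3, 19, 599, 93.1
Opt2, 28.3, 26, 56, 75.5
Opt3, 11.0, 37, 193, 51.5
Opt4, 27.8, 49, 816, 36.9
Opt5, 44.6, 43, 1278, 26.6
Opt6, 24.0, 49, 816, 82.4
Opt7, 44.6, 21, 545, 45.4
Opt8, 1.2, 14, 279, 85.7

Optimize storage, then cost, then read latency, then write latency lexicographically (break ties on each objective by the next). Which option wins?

Opt6

First maximize storage: best is 49, kept {Opt4, Opt6}.
Then minimize cost: best is 816, kept {Opt4, Opt6}.
Then minimize read latency: best is 24.0, kept {Opt6}.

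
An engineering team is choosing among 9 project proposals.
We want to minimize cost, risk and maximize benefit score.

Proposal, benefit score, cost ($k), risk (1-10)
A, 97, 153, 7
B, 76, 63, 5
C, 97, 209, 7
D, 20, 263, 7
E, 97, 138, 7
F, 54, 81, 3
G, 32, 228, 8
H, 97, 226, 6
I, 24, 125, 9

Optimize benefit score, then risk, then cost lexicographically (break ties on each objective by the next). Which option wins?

H

First maximize benefit score: best is 97, kept {A, C, E, H}.
Then minimize risk: best is 6, kept {H}.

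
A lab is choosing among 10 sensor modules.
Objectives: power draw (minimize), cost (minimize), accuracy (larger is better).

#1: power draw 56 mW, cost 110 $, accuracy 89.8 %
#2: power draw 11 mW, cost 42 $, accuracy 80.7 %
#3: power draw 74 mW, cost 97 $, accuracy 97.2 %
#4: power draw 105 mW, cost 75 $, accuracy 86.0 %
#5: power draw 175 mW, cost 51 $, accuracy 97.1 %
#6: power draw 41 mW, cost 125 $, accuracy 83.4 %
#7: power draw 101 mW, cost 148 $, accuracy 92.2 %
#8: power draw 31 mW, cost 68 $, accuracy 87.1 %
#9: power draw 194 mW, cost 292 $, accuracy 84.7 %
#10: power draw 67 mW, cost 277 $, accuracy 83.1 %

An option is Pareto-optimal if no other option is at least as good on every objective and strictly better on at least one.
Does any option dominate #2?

#1: worse on power draw (56 vs 11).
#3: worse on power draw (74 vs 11).
#4: worse on power draw (105 vs 11).
#5: worse on power draw (175 vs 11).
#6: worse on power draw (41 vs 11).
#7: worse on power draw (101 vs 11).
#8: worse on power draw (31 vs 11).
#9: worse on power draw (194 vs 11).
#10: worse on power draw (67 vs 11).
No option is at least as good as #2 on every objective and strictly better on one.

No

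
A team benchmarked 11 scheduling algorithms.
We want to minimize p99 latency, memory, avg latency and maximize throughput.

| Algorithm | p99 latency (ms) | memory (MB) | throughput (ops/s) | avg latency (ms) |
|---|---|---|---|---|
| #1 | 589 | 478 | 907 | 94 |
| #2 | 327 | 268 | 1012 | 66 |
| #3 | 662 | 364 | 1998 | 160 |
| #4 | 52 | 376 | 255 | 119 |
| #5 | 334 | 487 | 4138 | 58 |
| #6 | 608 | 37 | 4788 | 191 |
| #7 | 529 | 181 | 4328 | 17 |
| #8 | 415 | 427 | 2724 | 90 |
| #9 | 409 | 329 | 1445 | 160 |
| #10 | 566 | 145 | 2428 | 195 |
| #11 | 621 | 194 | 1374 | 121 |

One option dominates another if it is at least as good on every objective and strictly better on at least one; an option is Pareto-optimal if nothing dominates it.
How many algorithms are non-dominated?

#1: dominated by #2 (p99 latency 327≤589, memory 268≤478, throughput 1012≥907, avg latency 66≤94).
#2: not dominated.
#3: dominated by #7 (p99 latency 529≤662, memory 181≤364, throughput 4328≥1998, avg latency 17≤160).
#4: not dominated (best p99 latency).
#5: not dominated.
#6: not dominated (best memory).
#7: not dominated (best avg latency).
#8: not dominated.
#9: not dominated.
#10: not dominated.
#11: dominated by #7 (p99 latency 529≤621, memory 181≤194, throughput 4328≥1374, avg latency 17≤121).
Pareto-optimal: #2, #4, #5, #6, #7, #8, #9, #10 → 8.

8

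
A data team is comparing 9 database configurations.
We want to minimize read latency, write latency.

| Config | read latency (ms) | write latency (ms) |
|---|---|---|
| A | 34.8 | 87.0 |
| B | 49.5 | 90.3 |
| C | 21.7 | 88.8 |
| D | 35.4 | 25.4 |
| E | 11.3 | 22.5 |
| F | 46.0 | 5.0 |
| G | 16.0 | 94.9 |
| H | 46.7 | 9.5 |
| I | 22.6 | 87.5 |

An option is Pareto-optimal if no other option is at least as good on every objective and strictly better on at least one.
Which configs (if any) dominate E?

none

A: worse on read latency (34.8 vs 11.3).
B: worse on read latency (49.5 vs 11.3).
C: worse on read latency (21.7 vs 11.3).
D: worse on read latency (35.4 vs 11.3).
F: worse on read latency (46.0 vs 11.3).
G: worse on read latency (16.0 vs 11.3).
H: worse on read latency (46.7 vs 11.3).
I: worse on read latency (22.6 vs 11.3).
No option dominates E.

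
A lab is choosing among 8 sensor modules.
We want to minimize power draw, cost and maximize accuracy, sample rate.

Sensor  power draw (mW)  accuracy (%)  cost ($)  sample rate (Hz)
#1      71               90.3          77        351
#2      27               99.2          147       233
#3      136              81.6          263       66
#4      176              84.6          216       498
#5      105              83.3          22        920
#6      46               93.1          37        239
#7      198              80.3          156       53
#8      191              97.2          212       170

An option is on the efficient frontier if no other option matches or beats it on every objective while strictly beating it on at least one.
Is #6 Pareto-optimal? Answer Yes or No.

Yes

#1: worse on power draw (71 vs 46).
#2: worse on cost (147 vs 37).
#3: worse on power draw (136 vs 46).
#4: worse on power draw (176 vs 46).
#5: worse on power draw (105 vs 46).
#7: worse on power draw (198 vs 46).
#8: worse on power draw (191 vs 46).
No option is at least as good as #6 on every objective and strictly better on one.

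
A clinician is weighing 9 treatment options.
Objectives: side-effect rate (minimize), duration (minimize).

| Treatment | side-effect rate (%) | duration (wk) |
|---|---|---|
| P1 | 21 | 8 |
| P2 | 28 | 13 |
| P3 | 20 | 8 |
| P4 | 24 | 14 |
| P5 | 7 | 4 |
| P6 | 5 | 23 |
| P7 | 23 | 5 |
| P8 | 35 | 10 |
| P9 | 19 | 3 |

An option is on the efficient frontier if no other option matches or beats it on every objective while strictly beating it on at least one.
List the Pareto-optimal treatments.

P5, P6, P9

P1: dominated by P3 (side-effect rate 20≤21, duration 8≤8).
P2: dominated by P1 (side-effect rate 21≤28, duration 8≤13).
P3: dominated by P5 (side-effect rate 7≤20, duration 4≤8).
P4: dominated by P1 (side-effect rate 21≤24, duration 8≤14).
P5: not dominated.
P6: not dominated (best side-effect rate).
P7: dominated by P5 (side-effect rate 7≤23, duration 4≤5).
P8: dominated by P1 (side-effect rate 21≤35, duration 8≤10).
P9: not dominated (best duration).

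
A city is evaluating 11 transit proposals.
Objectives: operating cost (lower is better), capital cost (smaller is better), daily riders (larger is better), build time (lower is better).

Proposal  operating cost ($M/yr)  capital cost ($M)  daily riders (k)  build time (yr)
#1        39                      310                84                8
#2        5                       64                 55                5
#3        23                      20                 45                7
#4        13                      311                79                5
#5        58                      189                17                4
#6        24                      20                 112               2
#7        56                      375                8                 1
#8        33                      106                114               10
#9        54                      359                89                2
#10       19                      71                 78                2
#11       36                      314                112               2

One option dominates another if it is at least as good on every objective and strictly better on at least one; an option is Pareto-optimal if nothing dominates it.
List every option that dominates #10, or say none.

#1: worse on operating cost (39 vs 19).
#2: worse on daily riders (55 vs 78).
#3: worse on operating cost (23 vs 19).
#4: worse on capital cost (311 vs 71).
#5: worse on operating cost (58 vs 19).
#6: worse on operating cost (24 vs 19).
#7: worse on operating cost (56 vs 19).
#8: worse on operating cost (33 vs 19).
#9: worse on operating cost (54 vs 19).
#11: worse on operating cost (36 vs 19).
No option dominates #10.

none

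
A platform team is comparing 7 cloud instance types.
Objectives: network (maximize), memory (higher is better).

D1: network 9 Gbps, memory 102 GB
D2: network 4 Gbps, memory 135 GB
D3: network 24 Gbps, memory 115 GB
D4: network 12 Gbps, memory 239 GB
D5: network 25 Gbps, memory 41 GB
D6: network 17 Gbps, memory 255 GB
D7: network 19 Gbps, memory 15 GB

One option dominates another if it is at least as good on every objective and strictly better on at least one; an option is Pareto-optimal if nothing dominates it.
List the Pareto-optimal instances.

D3, D5, D6

D1: dominated by D3 (network 24≥9, memory 115≥102).
D2: dominated by D4 (network 12≥4, memory 239≥135).
D3: not dominated.
D4: dominated by D6 (network 17≥12, memory 255≥239).
D5: not dominated (best network).
D6: not dominated (best memory).
D7: dominated by D3 (network 24≥19, memory 115≥15).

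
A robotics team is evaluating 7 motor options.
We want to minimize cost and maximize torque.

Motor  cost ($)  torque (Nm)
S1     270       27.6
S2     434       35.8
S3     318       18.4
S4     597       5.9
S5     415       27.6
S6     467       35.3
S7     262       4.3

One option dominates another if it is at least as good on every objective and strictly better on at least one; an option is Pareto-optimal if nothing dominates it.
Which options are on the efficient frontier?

S1, S2, S7

S1: not dominated.
S2: not dominated (best torque).
S3: dominated by S1 (cost 270≤318, torque 27.6≥18.4).
S4: dominated by S1 (cost 270≤597, torque 27.6≥5.9).
S5: dominated by S1 (cost 270≤415, torque 27.6≥27.6).
S6: dominated by S2 (cost 434≤467, torque 35.8≥35.3).
S7: not dominated (best cost).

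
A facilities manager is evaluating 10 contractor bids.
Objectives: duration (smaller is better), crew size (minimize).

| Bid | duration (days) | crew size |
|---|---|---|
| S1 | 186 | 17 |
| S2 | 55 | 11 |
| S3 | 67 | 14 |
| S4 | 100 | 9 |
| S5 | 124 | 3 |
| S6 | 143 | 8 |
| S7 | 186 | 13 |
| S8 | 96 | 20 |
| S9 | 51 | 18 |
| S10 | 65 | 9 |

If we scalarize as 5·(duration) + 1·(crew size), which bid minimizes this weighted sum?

S1: 5·186 + 1·17 = 947
S2: 5·55 + 1·11 = 286
S3: 5·67 + 1·14 = 349
S4: 5·100 + 1·9 = 509
S5: 5·124 + 1·3 = 623
S6: 5·143 + 1·8 = 723
S7: 5·186 + 1·13 = 943
S8: 5·96 + 1·20 = 500
S9: 5·51 + 1·18 = 273
S10: 5·65 + 1·9 = 334
Lowest: S9 at 273.

S9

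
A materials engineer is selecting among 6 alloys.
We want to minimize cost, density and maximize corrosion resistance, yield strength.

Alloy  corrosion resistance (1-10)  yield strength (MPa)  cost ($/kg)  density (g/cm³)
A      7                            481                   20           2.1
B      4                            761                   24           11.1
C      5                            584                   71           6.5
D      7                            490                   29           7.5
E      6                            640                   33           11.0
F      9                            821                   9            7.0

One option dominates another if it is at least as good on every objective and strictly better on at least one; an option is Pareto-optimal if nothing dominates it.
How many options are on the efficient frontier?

3

A: not dominated (best density).
B: dominated by F (corrosion resistance 9≥4, yield strength 821≥761, cost 9≤24, density 7.0≤11.1).
C: not dominated.
D: dominated by F (corrosion resistance 9≥7, yield strength 821≥490, cost 9≤29, density 7.0≤7.5).
E: dominated by F (corrosion resistance 9≥6, yield strength 821≥640, cost 9≤33, density 7.0≤11.0).
F: not dominated (best corrosion resistance).
Pareto-optimal: A, C, F → 3.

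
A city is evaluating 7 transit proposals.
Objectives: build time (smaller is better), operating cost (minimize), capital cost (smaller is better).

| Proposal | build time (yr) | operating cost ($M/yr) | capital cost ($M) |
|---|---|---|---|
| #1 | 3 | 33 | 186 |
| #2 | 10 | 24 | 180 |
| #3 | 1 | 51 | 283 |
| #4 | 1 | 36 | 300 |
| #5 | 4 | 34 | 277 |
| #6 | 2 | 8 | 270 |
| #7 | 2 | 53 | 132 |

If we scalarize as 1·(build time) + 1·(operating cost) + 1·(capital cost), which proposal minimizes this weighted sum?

#1: 1·3 + 1·33 + 1·186 = 222
#2: 1·10 + 1·24 + 1·180 = 214
#3: 1·1 + 1·51 + 1·283 = 335
#4: 1·1 + 1·36 + 1·300 = 337
#5: 1·4 + 1·34 + 1·277 = 315
#6: 1·2 + 1·8 + 1·270 = 280
#7: 1·2 + 1·53 + 1·132 = 187
Lowest: #7 at 187.

#7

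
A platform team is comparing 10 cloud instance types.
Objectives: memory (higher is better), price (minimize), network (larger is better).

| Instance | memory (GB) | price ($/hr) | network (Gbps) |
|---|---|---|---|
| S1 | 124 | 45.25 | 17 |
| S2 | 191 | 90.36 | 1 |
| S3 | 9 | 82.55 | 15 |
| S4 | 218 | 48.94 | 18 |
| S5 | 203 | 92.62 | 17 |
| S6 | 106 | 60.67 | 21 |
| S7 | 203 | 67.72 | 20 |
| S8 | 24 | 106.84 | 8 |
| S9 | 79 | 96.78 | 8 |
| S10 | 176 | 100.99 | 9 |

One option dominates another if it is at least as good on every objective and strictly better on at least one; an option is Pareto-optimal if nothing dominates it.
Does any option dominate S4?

S1: worse on memory (124 vs 218).
S2: worse on memory (191 vs 218).
S3: worse on memory (9 vs 218).
S5: worse on memory (203 vs 218).
S6: worse on memory (106 vs 218).
S7: worse on memory (203 vs 218).
S8: worse on memory (24 vs 218).
S9: worse on memory (79 vs 218).
S10: worse on memory (176 vs 218).
No option is at least as good as S4 on every objective and strictly better on one.

No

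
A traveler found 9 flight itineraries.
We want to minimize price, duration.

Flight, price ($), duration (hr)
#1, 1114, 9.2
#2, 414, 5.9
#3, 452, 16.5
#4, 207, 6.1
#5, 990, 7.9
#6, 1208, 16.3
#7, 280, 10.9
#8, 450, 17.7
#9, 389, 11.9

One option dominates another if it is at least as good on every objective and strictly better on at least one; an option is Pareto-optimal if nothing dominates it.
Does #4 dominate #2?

#4 vs #2: #4 is worse on duration (6.1 vs 5.9), so it does not dominate #2.

No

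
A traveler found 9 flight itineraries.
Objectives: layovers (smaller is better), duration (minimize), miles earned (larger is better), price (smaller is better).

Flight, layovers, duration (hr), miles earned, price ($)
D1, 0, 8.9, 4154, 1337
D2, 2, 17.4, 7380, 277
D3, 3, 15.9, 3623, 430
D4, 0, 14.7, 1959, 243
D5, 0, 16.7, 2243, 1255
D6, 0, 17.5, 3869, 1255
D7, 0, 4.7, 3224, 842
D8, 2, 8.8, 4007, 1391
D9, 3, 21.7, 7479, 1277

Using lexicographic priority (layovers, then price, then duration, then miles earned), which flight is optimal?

D4

First minimize layovers: best is 0, kept {D1, D4, D5, D6, D7}.
Then minimize price: best is 243, kept {D4}.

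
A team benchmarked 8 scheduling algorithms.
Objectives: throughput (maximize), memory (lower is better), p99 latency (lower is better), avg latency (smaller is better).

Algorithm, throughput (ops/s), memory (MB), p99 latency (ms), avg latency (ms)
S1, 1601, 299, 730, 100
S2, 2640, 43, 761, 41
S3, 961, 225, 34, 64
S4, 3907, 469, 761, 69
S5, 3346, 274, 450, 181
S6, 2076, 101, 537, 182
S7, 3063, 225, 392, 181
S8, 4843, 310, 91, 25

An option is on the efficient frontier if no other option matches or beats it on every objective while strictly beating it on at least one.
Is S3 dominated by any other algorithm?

No

S1: worse on memory (299 vs 225).
S2: worse on p99 latency (761 vs 34).
S4: worse on memory (469 vs 225).
S5: worse on memory (274 vs 225).
S6: worse on p99 latency (537 vs 34).
S7: worse on p99 latency (392 vs 34).
S8: worse on memory (310 vs 225).
No option is at least as good as S3 on every objective and strictly better on one.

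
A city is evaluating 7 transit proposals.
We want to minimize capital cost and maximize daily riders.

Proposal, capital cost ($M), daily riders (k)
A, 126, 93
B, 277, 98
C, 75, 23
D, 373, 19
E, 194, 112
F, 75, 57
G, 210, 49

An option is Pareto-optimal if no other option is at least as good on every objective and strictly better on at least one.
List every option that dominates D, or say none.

A, B, C, E, F, G

A: capital cost 126≤373, daily riders 93≥19 — dominates D.
B: capital cost 277≤373, daily riders 98≥19 — dominates D.
C: capital cost 75≤373, daily riders 23≥19 — dominates D.
E: capital cost 194≤373, daily riders 112≥19 — dominates D.
F: capital cost 75≤373, daily riders 57≥19 — dominates D.
G: capital cost 210≤373, daily riders 49≥19 — dominates D.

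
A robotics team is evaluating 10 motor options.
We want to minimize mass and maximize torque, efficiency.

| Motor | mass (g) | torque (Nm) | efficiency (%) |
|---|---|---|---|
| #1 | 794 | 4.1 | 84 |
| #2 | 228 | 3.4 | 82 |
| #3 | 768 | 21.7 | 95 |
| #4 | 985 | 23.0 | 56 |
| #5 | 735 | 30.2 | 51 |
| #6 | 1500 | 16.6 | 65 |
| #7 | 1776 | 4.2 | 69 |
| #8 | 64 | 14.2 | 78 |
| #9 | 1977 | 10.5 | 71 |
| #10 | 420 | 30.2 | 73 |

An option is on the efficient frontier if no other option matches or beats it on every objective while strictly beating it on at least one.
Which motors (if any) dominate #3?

#1: worse on mass (794 vs 768).
#2: worse on torque (3.4 vs 21.7).
#4: worse on mass (985 vs 768).
#5: worse on efficiency (51 vs 95).
#6: worse on mass (1500 vs 768).
#7: worse on mass (1776 vs 768).
#8: worse on torque (14.2 vs 21.7).
#9: worse on mass (1977 vs 768).
#10: worse on efficiency (73 vs 95).
No option dominates #3.

none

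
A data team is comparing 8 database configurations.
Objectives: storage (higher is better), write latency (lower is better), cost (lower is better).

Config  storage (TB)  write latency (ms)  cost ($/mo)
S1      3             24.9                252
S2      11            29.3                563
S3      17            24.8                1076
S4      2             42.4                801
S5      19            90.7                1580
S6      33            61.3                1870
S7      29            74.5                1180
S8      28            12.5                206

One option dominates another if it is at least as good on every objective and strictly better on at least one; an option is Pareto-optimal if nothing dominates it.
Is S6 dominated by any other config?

No

S1: worse on storage (3 vs 33).
S2: worse on storage (11 vs 33).
S3: worse on storage (17 vs 33).
S4: worse on storage (2 vs 33).
S5: worse on storage (19 vs 33).
S7: worse on storage (29 vs 33).
S8: worse on storage (28 vs 33).
No option is at least as good as S6 on every objective and strictly better on one.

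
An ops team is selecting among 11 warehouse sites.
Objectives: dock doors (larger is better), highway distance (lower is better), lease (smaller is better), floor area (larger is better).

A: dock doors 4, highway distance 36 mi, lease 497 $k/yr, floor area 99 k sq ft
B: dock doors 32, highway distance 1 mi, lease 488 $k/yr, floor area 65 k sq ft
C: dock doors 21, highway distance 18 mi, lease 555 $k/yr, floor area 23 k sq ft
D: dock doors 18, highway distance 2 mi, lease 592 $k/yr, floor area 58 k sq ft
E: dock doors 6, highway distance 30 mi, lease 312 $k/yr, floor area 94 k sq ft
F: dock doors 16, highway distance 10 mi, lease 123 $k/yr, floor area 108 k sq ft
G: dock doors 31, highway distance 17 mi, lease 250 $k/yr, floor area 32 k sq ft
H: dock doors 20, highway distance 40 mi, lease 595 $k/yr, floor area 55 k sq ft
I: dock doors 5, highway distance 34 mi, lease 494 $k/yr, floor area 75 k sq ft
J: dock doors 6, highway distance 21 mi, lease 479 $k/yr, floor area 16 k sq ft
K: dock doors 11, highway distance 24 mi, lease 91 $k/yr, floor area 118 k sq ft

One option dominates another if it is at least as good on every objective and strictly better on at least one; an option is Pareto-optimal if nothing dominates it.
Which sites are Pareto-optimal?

B, F, G, K

A: dominated by F (dock doors 16≥4, highway distance 10≤36, lease 123≤497, floor area 108≥99).
B: not dominated (best dock doors).
C: dominated by B (dock doors 32≥21, highway distance 1≤18, lease 488≤555, floor area 65≥23).
D: dominated by B (dock doors 32≥18, highway distance 1≤2, lease 488≤592, floor area 65≥58).
E: dominated by F (dock doors 16≥6, highway distance 10≤30, lease 123≤312, floor area 108≥94).
F: not dominated.
G: not dominated.
H: dominated by B (dock doors 32≥20, highway distance 1≤40, lease 488≤595, floor area 65≥55).
I: dominated by E (dock doors 6≥5, highway distance 30≤34, lease 312≤494, floor area 94≥75).
J: dominated by F (dock doors 16≥6, highway distance 10≤21, lease 123≤479, floor area 108≥16).
K: not dominated (best lease).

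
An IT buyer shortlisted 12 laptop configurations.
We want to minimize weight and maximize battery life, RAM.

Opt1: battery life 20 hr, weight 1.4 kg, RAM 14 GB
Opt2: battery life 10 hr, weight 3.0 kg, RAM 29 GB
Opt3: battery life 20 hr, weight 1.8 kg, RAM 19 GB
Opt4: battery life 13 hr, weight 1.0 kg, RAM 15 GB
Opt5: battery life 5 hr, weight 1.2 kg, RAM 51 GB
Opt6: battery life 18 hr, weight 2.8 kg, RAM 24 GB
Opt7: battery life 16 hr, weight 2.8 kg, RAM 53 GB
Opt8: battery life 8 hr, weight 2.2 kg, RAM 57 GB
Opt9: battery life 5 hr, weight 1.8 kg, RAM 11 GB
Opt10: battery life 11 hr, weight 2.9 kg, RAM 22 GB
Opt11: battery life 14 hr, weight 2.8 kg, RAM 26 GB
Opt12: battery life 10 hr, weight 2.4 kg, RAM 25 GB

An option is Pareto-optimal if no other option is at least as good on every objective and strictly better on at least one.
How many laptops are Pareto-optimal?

Opt1: not dominated.
Opt2: dominated by Opt7 (battery life 16≥10, weight 2.8≤3.0, RAM 53≥29).
Opt3: not dominated.
Opt4: not dominated (best weight).
Opt5: not dominated.
Opt6: not dominated.
Opt7: not dominated.
Opt8: not dominated (best RAM).
Opt9: dominated by Opt1 (battery life 20≥5, weight 1.4≤1.8, RAM 14≥11).
Opt10: dominated by Opt6 (battery life 18≥11, weight 2.8≤2.9, RAM 24≥22).
Opt11: dominated by Opt7 (battery life 16≥14, weight 2.8≤2.8, RAM 53≥26).
Opt12: not dominated.
Pareto-optimal: Opt1, Opt3, Opt4, Opt5, Opt6, Opt7, Opt8, Opt12 → 8.

8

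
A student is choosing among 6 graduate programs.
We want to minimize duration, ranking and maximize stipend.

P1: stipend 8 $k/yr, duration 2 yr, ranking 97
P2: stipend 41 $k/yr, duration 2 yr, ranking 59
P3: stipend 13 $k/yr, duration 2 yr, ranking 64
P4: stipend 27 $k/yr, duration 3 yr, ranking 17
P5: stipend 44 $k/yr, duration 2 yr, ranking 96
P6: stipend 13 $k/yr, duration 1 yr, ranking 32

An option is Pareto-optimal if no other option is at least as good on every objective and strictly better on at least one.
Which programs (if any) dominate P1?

P2: stipend 41≥8, duration 2≤2, ranking 59≤97 — dominates P1.
P3: stipend 13≥8, duration 2≤2, ranking 64≤97 — dominates P1.
P5: stipend 44≥8, duration 2≤2, ranking 96≤97 — dominates P1.
P6: stipend 13≥8, duration 1≤2, ranking 32≤97 — dominates P1.
Others (P4) are each worse than P1 on at least one objective.

P2, P3, P5, P6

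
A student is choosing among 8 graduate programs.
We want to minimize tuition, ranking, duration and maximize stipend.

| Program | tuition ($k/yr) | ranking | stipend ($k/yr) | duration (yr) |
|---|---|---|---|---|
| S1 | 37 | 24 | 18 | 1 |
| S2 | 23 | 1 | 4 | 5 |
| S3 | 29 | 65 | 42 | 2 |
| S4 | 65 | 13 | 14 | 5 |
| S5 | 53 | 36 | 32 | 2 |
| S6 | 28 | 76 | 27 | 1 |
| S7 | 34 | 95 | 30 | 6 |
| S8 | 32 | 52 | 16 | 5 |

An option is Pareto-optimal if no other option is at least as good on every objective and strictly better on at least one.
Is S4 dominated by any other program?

No

S1: worse on ranking (24 vs 13).
S2: worse on stipend (4 vs 14).
S3: worse on ranking (65 vs 13).
S5: worse on ranking (36 vs 13).
S6: worse on ranking (76 vs 13).
S7: worse on ranking (95 vs 13).
S8: worse on ranking (52 vs 13).
No option is at least as good as S4 on every objective and strictly better on one.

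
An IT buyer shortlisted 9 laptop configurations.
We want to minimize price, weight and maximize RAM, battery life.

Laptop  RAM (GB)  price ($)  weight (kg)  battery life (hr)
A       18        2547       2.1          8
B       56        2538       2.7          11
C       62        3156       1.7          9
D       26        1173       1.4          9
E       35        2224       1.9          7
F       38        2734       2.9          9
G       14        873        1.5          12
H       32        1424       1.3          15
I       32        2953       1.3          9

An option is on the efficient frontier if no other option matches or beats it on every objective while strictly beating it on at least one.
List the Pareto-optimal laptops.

B, C, D, E, G, H

A: dominated by D (RAM 26≥18, price 1173≤2547, weight 1.4≤2.1, battery life 9≥8).
B: not dominated.
C: not dominated (best RAM).
D: not dominated.
E: not dominated.
F: dominated by B (RAM 56≥38, price 2538≤2734, weight 2.7≤2.9, battery life 11≥9).
G: not dominated (best price).
H: not dominated (best battery life).
I: dominated by H (RAM 32≥32, price 1424≤2953, weight 1.3≤1.3, battery life 15≥9).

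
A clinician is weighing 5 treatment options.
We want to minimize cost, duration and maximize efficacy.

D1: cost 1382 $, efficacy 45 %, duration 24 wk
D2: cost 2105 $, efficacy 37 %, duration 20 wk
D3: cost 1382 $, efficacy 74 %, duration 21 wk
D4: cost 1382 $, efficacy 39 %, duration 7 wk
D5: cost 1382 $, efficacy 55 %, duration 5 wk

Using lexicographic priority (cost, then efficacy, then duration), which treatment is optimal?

D3

First minimize cost: best is 1382, kept {D1, D3, D4, D5}.
Then maximize efficacy: best is 74, kept {D3}.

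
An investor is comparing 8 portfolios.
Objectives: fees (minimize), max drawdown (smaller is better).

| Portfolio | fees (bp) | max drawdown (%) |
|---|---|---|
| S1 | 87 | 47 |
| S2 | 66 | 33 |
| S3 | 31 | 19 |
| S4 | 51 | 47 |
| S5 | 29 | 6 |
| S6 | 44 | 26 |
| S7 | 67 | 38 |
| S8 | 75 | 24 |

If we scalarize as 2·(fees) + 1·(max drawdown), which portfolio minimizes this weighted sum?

S5

S1: 2·87 + 1·47 = 221
S2: 2·66 + 1·33 = 165
S3: 2·31 + 1·19 = 81
S4: 2·51 + 1·47 = 149
S5: 2·29 + 1·6 = 64
S6: 2·44 + 1·26 = 114
S7: 2·67 + 1·38 = 172
S8: 2·75 + 1·24 = 174
Lowest: S5 at 64.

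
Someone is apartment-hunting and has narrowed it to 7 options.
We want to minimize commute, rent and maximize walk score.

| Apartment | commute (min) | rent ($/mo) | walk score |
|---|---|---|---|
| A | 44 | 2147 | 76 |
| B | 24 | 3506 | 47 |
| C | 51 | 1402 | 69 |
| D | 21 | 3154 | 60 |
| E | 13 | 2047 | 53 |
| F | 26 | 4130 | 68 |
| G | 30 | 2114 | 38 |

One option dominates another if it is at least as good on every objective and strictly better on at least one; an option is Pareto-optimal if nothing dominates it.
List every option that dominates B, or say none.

D, E

D: commute 21≤24, rent 3154≤3506, walk score 60≥47 — dominates B.
E: commute 13≤24, rent 2047≤3506, walk score 53≥47 — dominates B.
Others (A, C, F, G) are each worse than B on at least one objective.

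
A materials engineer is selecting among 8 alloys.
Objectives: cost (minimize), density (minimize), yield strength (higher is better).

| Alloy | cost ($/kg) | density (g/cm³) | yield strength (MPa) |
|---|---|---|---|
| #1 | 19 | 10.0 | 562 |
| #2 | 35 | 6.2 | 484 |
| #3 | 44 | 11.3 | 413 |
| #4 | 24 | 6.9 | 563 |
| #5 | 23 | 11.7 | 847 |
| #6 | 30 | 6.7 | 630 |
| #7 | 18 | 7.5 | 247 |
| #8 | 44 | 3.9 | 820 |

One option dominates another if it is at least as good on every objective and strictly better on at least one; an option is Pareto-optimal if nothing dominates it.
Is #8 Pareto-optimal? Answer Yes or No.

#1: worse on density (10.0 vs 3.9).
#2: worse on density (6.2 vs 3.9).
#3: worse on density (11.3 vs 3.9).
#4: worse on density (6.9 vs 3.9).
#5: worse on density (11.7 vs 3.9).
#6: worse on density (6.7 vs 3.9).
#7: worse on density (7.5 vs 3.9).
No option is at least as good as #8 on every objective and strictly better on one.

Yes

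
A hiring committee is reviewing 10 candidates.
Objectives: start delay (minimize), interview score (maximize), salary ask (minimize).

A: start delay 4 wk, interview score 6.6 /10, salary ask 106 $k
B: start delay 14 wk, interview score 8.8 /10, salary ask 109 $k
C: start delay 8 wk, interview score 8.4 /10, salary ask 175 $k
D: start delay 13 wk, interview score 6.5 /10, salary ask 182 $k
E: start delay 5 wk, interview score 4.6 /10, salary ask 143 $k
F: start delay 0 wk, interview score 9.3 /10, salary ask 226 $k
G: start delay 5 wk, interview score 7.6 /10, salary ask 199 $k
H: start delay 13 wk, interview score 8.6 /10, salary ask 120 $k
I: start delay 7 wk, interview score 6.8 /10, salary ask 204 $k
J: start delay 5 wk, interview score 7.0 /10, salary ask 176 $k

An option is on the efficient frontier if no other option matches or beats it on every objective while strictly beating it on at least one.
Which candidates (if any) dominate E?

A: start delay 4≤5, interview score 6.6≥4.6, salary ask 106≤143 — dominates E.
Others (B, C, D, F, G, H, I, J) are each worse than E on at least one objective.

A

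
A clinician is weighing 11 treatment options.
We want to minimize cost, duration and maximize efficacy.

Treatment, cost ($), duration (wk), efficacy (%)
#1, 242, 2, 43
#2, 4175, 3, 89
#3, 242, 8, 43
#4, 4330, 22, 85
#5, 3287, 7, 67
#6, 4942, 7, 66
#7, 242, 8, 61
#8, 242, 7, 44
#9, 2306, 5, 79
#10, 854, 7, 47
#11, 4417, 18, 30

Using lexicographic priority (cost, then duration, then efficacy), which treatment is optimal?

First minimize cost: best is 242, kept {#1, #3, #7, #8}.
Then minimize duration: best is 2, kept {#1}.

#1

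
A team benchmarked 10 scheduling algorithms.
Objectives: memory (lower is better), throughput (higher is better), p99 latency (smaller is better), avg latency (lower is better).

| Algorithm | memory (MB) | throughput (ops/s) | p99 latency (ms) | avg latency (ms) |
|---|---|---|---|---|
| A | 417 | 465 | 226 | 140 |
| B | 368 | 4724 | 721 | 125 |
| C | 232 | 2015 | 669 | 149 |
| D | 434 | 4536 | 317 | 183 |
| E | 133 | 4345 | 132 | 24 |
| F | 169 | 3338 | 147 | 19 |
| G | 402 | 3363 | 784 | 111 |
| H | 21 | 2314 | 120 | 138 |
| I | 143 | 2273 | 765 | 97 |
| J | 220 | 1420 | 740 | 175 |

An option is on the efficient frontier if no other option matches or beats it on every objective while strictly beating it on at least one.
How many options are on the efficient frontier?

A: dominated by E (memory 133≤417, throughput 4345≥465, p99 latency 132≤226, avg latency 24≤140).
B: not dominated (best throughput).
C: dominated by E (memory 133≤232, throughput 4345≥2015, p99 latency 132≤669, avg latency 24≤149).
D: not dominated.
E: not dominated.
F: not dominated (best avg latency).
G: dominated by E (memory 133≤402, throughput 4345≥3363, p99 latency 132≤784, avg latency 24≤111).
H: not dominated (best memory).
I: dominated by E (memory 133≤143, throughput 4345≥2273, p99 latency 132≤765, avg latency 24≤97).
J: dominated by E (memory 133≤220, throughput 4345≥1420, p99 latency 132≤740, avg latency 24≤175).
Pareto-optimal: B, D, E, F, H → 5.

5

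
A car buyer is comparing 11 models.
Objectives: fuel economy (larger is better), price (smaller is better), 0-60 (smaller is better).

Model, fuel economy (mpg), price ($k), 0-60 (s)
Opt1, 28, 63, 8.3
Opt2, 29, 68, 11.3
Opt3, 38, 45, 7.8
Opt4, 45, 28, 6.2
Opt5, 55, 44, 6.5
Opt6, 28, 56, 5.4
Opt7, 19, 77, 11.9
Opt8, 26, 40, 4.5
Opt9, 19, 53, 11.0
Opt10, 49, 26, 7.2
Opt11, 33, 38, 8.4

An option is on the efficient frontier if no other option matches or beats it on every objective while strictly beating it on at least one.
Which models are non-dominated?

Opt1: dominated by Opt3 (fuel economy 38≥28, price 45≤63, 0-60 7.8≤8.3).
Opt2: dominated by Opt3 (fuel economy 38≥29, price 45≤68, 0-60 7.8≤11.3).
Opt3: dominated by Opt4 (fuel economy 45≥38, price 28≤45, 0-60 6.2≤7.8).
Opt4: not dominated.
Opt5: not dominated (best fuel economy).
Opt6: not dominated.
Opt7: dominated by Opt1 (fuel economy 28≥19, price 63≤77, 0-60 8.3≤11.9).
Opt8: not dominated (best 0-60).
Opt9: dominated by Opt3 (fuel economy 38≥19, price 45≤53, 0-60 7.8≤11.0).
Opt10: not dominated (best price).
Opt11: dominated by Opt4 (fuel economy 45≥33, price 28≤38, 0-60 6.2≤8.4).

Opt4, Opt5, Opt6, Opt8, Opt10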